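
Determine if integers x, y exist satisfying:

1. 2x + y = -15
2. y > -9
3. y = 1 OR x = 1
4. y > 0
Yes

Take x = -8, y = 1. Substituting into each constraint:
  (1) 2(-8) + 1 = -15 ✓
  (2) 1 > -9 ✓
  (3) y = 1, target 1 ✓ (first branch holds)
  (4) 1 > 0 ✓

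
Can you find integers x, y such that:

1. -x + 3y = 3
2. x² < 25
Yes

Take x = 0, y = 1. Substituting into each constraint:
  (1) 0 + 3(1) = 3 ✓
  (2) x² = (0)² = 0, and 0 < 25 ✓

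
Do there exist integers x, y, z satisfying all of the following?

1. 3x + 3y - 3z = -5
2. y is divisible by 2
No

Even the single constraint (3x + 3y - 3z = -5) is infeasible over the integers.

  - 3x + 3y - 3z = -5: every term on the left is divisible by 3, so the LHS ≡ 0 (mod 3), but the RHS -5 is not — no integer solution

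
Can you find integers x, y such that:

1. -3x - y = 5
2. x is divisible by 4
Yes

Take x = 0, y = -5. Substituting into each constraint:
  (1) -3(0) + 5 = 5 ✓
  (2) 0 = 4 × 0, remainder 0 ✓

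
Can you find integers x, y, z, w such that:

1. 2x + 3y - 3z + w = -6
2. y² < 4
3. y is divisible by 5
Yes

Take x = -3, y = 0, z = 0, w = 0. Substituting into each constraint:
  (1) 2(-3) + 3(0) - 3(0) + 0 = -6 ✓
  (2) y² = (0)² = 0, and 0 < 4 ✓
  (3) 0 = 5 × 0, remainder 0 ✓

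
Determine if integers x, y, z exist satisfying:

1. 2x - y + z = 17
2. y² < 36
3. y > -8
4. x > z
Yes

Take x = 7, y = 0, z = 3. Substituting into each constraint:
  (1) 2(7) + 0 + 3 = 17 ✓
  (2) y² = (0)² = 0, and 0 < 36 ✓
  (3) 0 > -8 ✓
  (4) 7 > 3 ✓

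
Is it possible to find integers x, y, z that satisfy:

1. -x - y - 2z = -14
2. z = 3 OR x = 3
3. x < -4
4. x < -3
Yes

Take x = -5, y = 13, z = 3. Substituting into each constraint:
  (1) 5 + (-13) - 2(3) = -14 ✓
  (2) z = 3, target 3 ✓ (first branch holds)
  (3) -5 < -4 ✓
  (4) -5 < -3 ✓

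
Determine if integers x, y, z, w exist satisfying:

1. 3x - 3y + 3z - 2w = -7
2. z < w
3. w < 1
Yes

Take x = 0, y = 1, z = -2, w = -1. Substituting into each constraint:
  (1) 3(0) - 3(1) + 3(-2) - 2(-1) = -7 ✓
  (2) -2 < -1 ✓
  (3) -1 < 1 ✓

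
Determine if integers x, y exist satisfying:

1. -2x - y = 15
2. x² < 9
Yes

Take x = 0, y = -15. Substituting into each constraint:
  (1) -2(0) + 15 = 15 ✓
  (2) x² = (0)² = 0, and 0 < 9 ✓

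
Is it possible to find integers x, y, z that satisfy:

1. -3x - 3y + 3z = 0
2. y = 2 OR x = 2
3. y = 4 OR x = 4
Yes

Take x = 4, y = 2, z = 6. Substituting into each constraint:
  (1) -3(4) - 3(2) + 3(6) = 0 ✓
  (2) y = 2, target 2 ✓ (first branch holds)
  (3) x = 4, target 4 ✓ (second branch holds)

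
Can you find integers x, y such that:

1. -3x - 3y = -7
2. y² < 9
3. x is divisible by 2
No

Even the single constraint (-3x - 3y = -7) is infeasible over the integers.

  - -3x - 3y = -7: every term on the left is divisible by 3, so the LHS ≡ 0 (mod 3), but the RHS -7 is not — no integer solution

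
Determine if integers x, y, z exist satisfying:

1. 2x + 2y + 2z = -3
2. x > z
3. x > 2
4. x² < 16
No

Even the single constraint (2x + 2y + 2z = -3) is infeasible over the integers.

  - 2x + 2y + 2z = -3: every term on the left is divisible by 2, so the LHS ≡ 0 (mod 2), but the RHS -3 is not — no integer solution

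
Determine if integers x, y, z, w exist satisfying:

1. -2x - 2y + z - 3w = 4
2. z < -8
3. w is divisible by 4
Yes

Take x = 0, y = -7, z = -10, w = 0. Substituting into each constraint:
  (1) -2(0) - 2(-7) + (-10) - 3(0) = 4 ✓
  (2) -10 < -8 ✓
  (3) 0 = 4 × 0, remainder 0 ✓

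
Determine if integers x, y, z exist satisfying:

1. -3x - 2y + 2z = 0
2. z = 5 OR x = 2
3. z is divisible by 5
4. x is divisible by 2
Yes

Take x = 0, y = 5, z = 5. Substituting into each constraint:
  (1) -3(0) - 2(5) + 2(5) = 0 ✓
  (2) z = 5, target 5 ✓ (first branch holds)
  (3) 5 = 5 × 1, remainder 0 ✓
  (4) 0 = 2 × 0, remainder 0 ✓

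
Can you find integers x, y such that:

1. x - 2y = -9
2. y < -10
Yes

Take x = -31, y = -11. Substituting into each constraint:
  (1) (-31) - 2(-11) = -9 ✓
  (2) -11 < -10 ✓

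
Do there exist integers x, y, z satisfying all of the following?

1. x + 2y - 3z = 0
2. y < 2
Yes

Take x = 0, y = 0, z = 0. Substituting into each constraint:
  (1) 0 + 2(0) - 3(0) = 0 ✓
  (2) 0 < 2 ✓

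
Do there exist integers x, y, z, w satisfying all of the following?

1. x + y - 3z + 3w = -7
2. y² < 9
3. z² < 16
Yes

Take x = -7, y = 0, z = 0, w = 0. Substituting into each constraint:
  (1) (-7) + 0 - 3(0) + 3(0) = -7 ✓
  (2) y² = (0)² = 0, and 0 < 9 ✓
  (3) z² = (0)² = 0, and 0 < 16 ✓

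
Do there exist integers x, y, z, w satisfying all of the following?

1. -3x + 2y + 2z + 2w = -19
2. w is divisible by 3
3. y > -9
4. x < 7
Yes

Take x = 1, y = 0, z = -8, w = 0. Substituting into each constraint:
  (1) -3(1) + 2(0) + 2(-8) + 2(0) = -19 ✓
  (2) 0 = 3 × 0, remainder 0 ✓
  (3) 0 > -9 ✓
  (4) 1 < 7 ✓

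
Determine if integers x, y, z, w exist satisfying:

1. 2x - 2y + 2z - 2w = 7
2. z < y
No

Even the single constraint (2x - 2y + 2z - 2w = 7) is infeasible over the integers.

  - 2x - 2y + 2z - 2w = 7: every term on the left is divisible by 2, so the LHS ≡ 0 (mod 2), but the RHS 7 is not — no integer solution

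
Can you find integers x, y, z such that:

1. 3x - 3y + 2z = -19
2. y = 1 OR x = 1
Yes

Take x = 2, y = 1, z = -11. Substituting into each constraint:
  (1) 3(2) - 3(1) + 2(-11) = -19 ✓
  (2) y = 1, target 1 ✓ (first branch holds)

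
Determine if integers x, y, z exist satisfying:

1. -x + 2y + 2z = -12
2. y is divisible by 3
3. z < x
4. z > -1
Yes

Take x = 2, y = -6, z = 1. Substituting into each constraint:
  (1) (-2) + 2(-6) + 2(1) = -12 ✓
  (2) -6 = 3 × -2, remainder 0 ✓
  (3) 1 < 2 ✓
  (4) 1 > -1 ✓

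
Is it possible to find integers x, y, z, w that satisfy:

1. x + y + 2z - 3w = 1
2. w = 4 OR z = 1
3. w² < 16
Yes

Take x = -1, y = 0, z = 1, w = 0. Substituting into each constraint:
  (1) (-1) + 0 + 2(1) - 3(0) = 1 ✓
  (2) z = 1, target 1 ✓ (second branch holds)
  (3) w² = (0)² = 0, and 0 < 16 ✓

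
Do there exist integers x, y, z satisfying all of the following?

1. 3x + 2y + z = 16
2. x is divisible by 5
Yes

Take x = 0, y = 0, z = 16. Substituting into each constraint:
  (1) 3(0) + 2(0) + 16 = 16 ✓
  (2) 0 = 5 × 0, remainder 0 ✓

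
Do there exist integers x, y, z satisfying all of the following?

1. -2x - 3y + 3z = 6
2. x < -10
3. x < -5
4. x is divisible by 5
Yes

Take x = -15, y = 0, z = -8. Substituting into each constraint:
  (1) -2(-15) - 3(0) + 3(-8) = 6 ✓
  (2) -15 < -10 ✓
  (3) -15 < -5 ✓
  (4) -15 = 5 × -3, remainder 0 ✓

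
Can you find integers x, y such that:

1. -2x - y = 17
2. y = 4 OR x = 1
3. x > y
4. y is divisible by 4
No

The full constraint system is jointly infeasible over the integers. Each constraint and what it forces:

  - -2x - y = 17: is a linear equation tying the variables together
  - y = 4 OR x = 1: forces a choice: either y = 4 or x = 1
  - x > y: bounds one variable relative to another variable
  - y is divisible by 4: restricts y to multiples of 4

Modular obstruction: writing y = 4y', every remaining term of the linear equation is divisible by 2, so the left side is ≡ 0 (mod 2); but the right side 17 ≡ 1 (mod 2). No integers can satisfy it.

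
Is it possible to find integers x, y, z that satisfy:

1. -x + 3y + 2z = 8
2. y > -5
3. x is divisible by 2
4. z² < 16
Yes

Take x = 0, y = 2, z = 1. Substituting into each constraint:
  (1) 0 + 3(2) + 2(1) = 8 ✓
  (2) 2 > -5 ✓
  (3) 0 = 2 × 0, remainder 0 ✓
  (4) z² = (1)² = 1, and 1 < 16 ✓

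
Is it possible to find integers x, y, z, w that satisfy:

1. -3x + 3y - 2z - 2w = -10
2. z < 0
Yes

Take x = 0, y = -4, z = -1, w = 0. Substituting into each constraint:
  (1) -3(0) + 3(-4) - 2(-1) - 2(0) = -10 ✓
  (2) -1 < 0 ✓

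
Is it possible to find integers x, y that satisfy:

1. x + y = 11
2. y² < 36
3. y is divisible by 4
Yes

Take x = 11, y = 0. Substituting into each constraint:
  (1) 11 + 0 = 11 ✓
  (2) y² = (0)² = 0, and 0 < 36 ✓
  (3) 0 = 4 × 0, remainder 0 ✓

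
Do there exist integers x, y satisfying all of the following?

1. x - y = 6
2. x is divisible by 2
Yes

Take x = 0, y = -6. Substituting into each constraint:
  (1) 0 + 6 = 6 ✓
  (2) 0 = 2 × 0, remainder 0 ✓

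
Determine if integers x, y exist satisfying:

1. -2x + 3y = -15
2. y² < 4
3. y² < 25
Yes

Take x = 9, y = 1. Substituting into each constraint:
  (1) -2(9) + 3(1) = -15 ✓
  (2) y² = (1)² = 1, and 1 < 4 ✓
  (3) y² = (1)² = 1, and 1 < 25 ✓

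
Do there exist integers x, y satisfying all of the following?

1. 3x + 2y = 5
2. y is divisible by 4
Yes

Take x = 7, y = -8. Substituting into each constraint:
  (1) 3(7) + 2(-8) = 5 ✓
  (2) -8 = 4 × -2, remainder 0 ✓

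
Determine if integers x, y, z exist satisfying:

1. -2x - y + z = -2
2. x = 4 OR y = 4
Yes

Take x = 4, y = -6, z = 0. Substituting into each constraint:
  (1) -2(4) + 6 + 0 = -2 ✓
  (2) x = 4, target 4 ✓ (first branch holds)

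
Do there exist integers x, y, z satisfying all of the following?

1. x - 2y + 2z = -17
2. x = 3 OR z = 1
Yes

Take x = 5, y = 12, z = 1. Substituting into each constraint:
  (1) 5 - 2(12) + 2(1) = -17 ✓
  (2) z = 1, target 1 ✓ (second branch holds)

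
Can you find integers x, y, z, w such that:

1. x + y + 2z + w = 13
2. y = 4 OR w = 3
Yes

Take x = 10, y = 0, z = 0, w = 3. Substituting into each constraint:
  (1) 10 + 0 + 2(0) + 3 = 13 ✓
  (2) w = 3, target 3 ✓ (second branch holds)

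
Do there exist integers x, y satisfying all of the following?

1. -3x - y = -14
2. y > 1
Yes

Take x = 0, y = 14. Substituting into each constraint:
  (1) -3(0) + (-14) = -14 ✓
  (2) 14 > 1 ✓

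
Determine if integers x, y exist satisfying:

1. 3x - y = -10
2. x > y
Yes

Take x = -6, y = -8. Substituting into each constraint:
  (1) 3(-6) + 8 = -10 ✓
  (2) -6 > -8 ✓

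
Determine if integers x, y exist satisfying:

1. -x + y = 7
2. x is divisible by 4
Yes

Take x = 0, y = 7. Substituting into each constraint:
  (1) 0 + 7 = 7 ✓
  (2) 0 = 4 × 0, remainder 0 ✓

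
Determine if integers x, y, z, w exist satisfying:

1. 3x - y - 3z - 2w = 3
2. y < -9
Yes

Take x = -3, y = -12, z = 0, w = 0. Substituting into each constraint:
  (1) 3(-3) + 12 - 3(0) - 2(0) = 3 ✓
  (2) -12 < -9 ✓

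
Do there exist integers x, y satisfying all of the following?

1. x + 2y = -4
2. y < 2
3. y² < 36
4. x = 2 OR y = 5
Yes

Take x = 2, y = -3. Substituting into each constraint:
  (1) 2 + 2(-3) = -4 ✓
  (2) -3 < 2 ✓
  (3) y² = (-3)² = 9, and 9 < 36 ✓
  (4) x = 2, target 2 ✓ (first branch holds)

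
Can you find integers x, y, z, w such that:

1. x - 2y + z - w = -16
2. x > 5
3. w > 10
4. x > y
Yes

Take x = 6, y = 0, z = 0, w = 22. Substituting into each constraint:
  (1) 6 - 2(0) + 0 + (-22) = -16 ✓
  (2) 6 > 5 ✓
  (3) 22 > 10 ✓
  (4) 6 > 0 ✓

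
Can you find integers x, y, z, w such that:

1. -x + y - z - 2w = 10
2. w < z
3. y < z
Yes

Take x = -9, y = -1, z = 0, w = -1. Substituting into each constraint:
  (1) 9 + (-1) + 0 - 2(-1) = 10 ✓
  (2) -1 < 0 ✓
  (3) -1 < 0 ✓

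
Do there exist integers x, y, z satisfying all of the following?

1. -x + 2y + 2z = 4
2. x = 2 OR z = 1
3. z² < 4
Yes

Take x = 2, y = 3, z = 0. Substituting into each constraint:
  (1) (-2) + 2(3) + 2(0) = 4 ✓
  (2) x = 2, target 2 ✓ (first branch holds)
  (3) z² = (0)² = 0, and 0 < 4 ✓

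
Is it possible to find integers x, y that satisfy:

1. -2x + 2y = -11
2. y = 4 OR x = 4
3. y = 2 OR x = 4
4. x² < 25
No

Even the single constraint (-2x + 2y = -11) is infeasible over the integers.

  - -2x + 2y = -11: every term on the left is divisible by 2, so the LHS ≡ 0 (mod 2), but the RHS -11 is not — no integer solution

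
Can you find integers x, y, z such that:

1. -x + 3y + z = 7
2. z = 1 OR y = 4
Yes

Take x = 5, y = 4, z = 0. Substituting into each constraint:
  (1) (-5) + 3(4) + 0 = 7 ✓
  (2) y = 4, target 4 ✓ (second branch holds)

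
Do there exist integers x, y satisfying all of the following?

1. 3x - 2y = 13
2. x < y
Yes

Take x = 15, y = 16. Substituting into each constraint:
  (1) 3(15) - 2(16) = 13 ✓
  (2) 15 < 16 ✓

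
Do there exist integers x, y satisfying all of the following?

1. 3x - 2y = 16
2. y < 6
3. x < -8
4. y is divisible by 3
No

A contradictory subset is {3x - 2y = 16, y is divisible by 3}. No integer assignment can satisfy these jointly:

  - 3x - 2y = 16: is a linear equation tying the variables together
  - y is divisible by 3: restricts y to multiples of 3

Modular obstruction: writing y = 3y', every remaining term of the linear equation is divisible by 3, so the left side is ≡ 0 (mod 3); but the right side 16 ≡ 1 (mod 3). No integers can satisfy it.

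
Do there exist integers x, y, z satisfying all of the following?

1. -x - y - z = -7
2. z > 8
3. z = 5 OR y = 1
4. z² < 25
No

A contradictory subset is {z > 8, z² < 25}. No integer assignment can satisfy these jointly:

  - z > 8: bounds one variable relative to a constant
  - z² < 25: restricts z to |z| ≤ 4

Direct contradiction: the bounds on z require z ≥ 9 and z ≤ 4 simultaneously, which is empty.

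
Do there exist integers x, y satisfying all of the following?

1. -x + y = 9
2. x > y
No

The full constraint system is jointly infeasible over the integers. Each constraint and what it forces:

  - -x + y = 9: is a linear equation tying the variables together
  - x > y: bounds one variable relative to another variable

From the equation, x − y = -9, i.e. x − y = -9; but x > y requires x − y ≥ 1. Contradiction.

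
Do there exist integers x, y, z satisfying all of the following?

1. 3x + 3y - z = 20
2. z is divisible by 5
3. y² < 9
Yes

Take x = 12, y = -2, z = 10. Substituting into each constraint:
  (1) 3(12) + 3(-2) + (-10) = 20 ✓
  (2) 10 = 5 × 2, remainder 0 ✓
  (3) y² = (-2)² = 4, and 4 < 9 ✓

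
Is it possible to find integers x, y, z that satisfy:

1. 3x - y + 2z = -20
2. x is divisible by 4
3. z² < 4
Yes

Take x = 0, y = 20, z = 0. Substituting into each constraint:
  (1) 3(0) + (-20) + 2(0) = -20 ✓
  (2) 0 = 4 × 0, remainder 0 ✓
  (3) z² = (0)² = 0, and 0 < 4 ✓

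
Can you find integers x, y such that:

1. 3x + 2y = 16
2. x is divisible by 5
Yes

Take x = 0, y = 8. Substituting into each constraint:
  (1) 3(0) + 2(8) = 16 ✓
  (2) 0 = 5 × 0, remainder 0 ✓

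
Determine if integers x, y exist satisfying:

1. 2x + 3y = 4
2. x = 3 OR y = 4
Yes

Take x = -4, y = 4. Substituting into each constraint:
  (1) 2(-4) + 3(4) = 4 ✓
  (2) y = 4, target 4 ✓ (second branch holds)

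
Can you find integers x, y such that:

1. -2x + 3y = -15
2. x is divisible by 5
Yes

Take x = 0, y = -5. Substituting into each constraint:
  (1) -2(0) + 3(-5) = -15 ✓
  (2) 0 = 5 × 0, remainder 0 ✓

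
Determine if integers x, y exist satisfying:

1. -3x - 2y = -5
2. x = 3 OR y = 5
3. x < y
No

The full constraint system is jointly infeasible over the integers. Each constraint and what it forces:

  - -3x - 2y = -5: is a linear equation tying the variables together
  - x = 3 OR y = 5: forces a choice: either x = 3 or y = 5
  - x < y: bounds one variable relative to another variable

Split on the disjunction (x = 3 OR y = 5):
  • If x = 3: the equation forces y = -2, giving (x, y) = (3, -2), which violates y > x.
  • If y = 5: with y = 5, every remaining term of the linear equation is divisible by 3, so the left side is ≡ 0 (mod 3); but the right side 5 ≡ 2 (mod 3). No integers can satisfy it.
Both branches are infeasible, so the system has no integer solution.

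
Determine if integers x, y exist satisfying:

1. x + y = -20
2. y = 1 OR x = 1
Yes

Take x = 1, y = -21. Substituting into each constraint:
  (1) 1 + (-21) = -20 ✓
  (2) x = 1, target 1 ✓ (second branch holds)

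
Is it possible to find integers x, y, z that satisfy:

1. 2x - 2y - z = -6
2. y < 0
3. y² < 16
Yes

Take x = -4, y = -1, z = 0. Substituting into each constraint:
  (1) 2(-4) - 2(-1) + 0 = -6 ✓
  (2) -1 < 0 ✓
  (3) y² = (-1)² = 1, and 1 < 16 ✓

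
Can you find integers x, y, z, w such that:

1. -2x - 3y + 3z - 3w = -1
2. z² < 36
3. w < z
Yes

Take x = 2, y = 0, z = 0, w = -1. Substituting into each constraint:
  (1) -2(2) - 3(0) + 3(0) - 3(-1) = -1 ✓
  (2) z² = (0)² = 0, and 0 < 36 ✓
  (3) -1 < 0 ✓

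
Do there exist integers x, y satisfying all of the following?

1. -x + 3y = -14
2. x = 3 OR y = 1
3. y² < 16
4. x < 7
No

A contradictory subset is {-x + 3y = -14, x = 3 OR y = 1, x < 7}. No integer assignment can satisfy these jointly:

  - -x + 3y = -14: is a linear equation tying the variables together
  - x = 3 OR y = 1: forces a choice: either x = 3 or y = 1
  - x < 7: bounds one variable relative to a constant

Split on the disjunction (x = 3 OR y = 1):
  • If x = 3: with x = 3, every remaining term of the linear equation is divisible by 3, so the left side is ≡ 0 (mod 3); but the right side -11 ≡ 1 (mod 3). No integers can satisfy it.
  • If y = 1: the equation forces x = 17, which contradicts the bound x ≤ 6.
Both branches are infeasible, so the system has no integer solution.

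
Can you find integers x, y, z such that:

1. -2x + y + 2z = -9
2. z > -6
Yes

Take x = 0, y = -9, z = 0. Substituting into each constraint:
  (1) -2(0) + (-9) + 2(0) = -9 ✓
  (2) 0 > -6 ✓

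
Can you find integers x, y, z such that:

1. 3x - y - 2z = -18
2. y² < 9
Yes

Take x = -6, y = 0, z = 0. Substituting into each constraint:
  (1) 3(-6) + 0 - 2(0) = -18 ✓
  (2) y² = (0)² = 0, and 0 < 9 ✓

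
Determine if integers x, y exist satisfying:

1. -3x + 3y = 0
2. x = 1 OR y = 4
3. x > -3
Yes

Take x = 4, y = 4. Substituting into each constraint:
  (1) -3(4) + 3(4) = 0 ✓
  (2) y = 4, target 4 ✓ (second branch holds)
  (3) 4 > -3 ✓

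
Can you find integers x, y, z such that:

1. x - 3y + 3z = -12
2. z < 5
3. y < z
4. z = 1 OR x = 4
Yes

Take x = -15, y = 0, z = 1. Substituting into each constraint:
  (1) (-15) - 3(0) + 3(1) = -12 ✓
  (2) 1 < 5 ✓
  (3) 0 < 1 ✓
  (4) z = 1, target 1 ✓ (first branch holds)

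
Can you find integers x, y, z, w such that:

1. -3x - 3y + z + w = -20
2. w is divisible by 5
Yes

Take x = 0, y = 7, z = 1, w = 0. Substituting into each constraint:
  (1) -3(0) - 3(7) + 1 + 0 = -20 ✓
  (2) 0 = 5 × 0, remainder 0 ✓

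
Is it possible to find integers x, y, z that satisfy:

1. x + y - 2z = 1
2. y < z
Yes

Take x = 3, y = 0, z = 1. Substituting into each constraint:
  (1) 3 + 0 - 2(1) = 1 ✓
  (2) 0 < 1 ✓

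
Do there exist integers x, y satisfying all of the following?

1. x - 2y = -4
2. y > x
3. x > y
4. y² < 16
No

A contradictory subset is {y > x, x > y}. No integer assignment can satisfy these jointly:

  - y > x: bounds one variable relative to another variable
  - x > y: bounds one variable relative to another variable

Direct contradiction: y > x and x > y cannot both hold.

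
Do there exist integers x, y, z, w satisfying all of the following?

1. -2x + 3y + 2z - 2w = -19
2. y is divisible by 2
No

The full constraint system is jointly infeasible over the integers. Each constraint and what it forces:

  - -2x + 3y + 2z - 2w = -19: is a linear equation tying the variables together
  - y is divisible by 2: restricts y to multiples of 2

Modular obstruction: writing y = 2y', every remaining term of the linear equation is divisible by 2, so the left side is ≡ 0 (mod 2); but the right side -19 ≡ 1 (mod 2). No integers can satisfy it.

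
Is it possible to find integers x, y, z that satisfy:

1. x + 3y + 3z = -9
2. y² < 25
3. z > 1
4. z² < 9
Yes

Take x = -15, y = 0, z = 2. Substituting into each constraint:
  (1) (-15) + 3(0) + 3(2) = -9 ✓
  (2) y² = (0)² = 0, and 0 < 25 ✓
  (3) 2 > 1 ✓
  (4) z² = (2)² = 4, and 4 < 9 ✓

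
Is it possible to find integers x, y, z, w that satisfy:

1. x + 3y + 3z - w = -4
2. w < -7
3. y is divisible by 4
Yes

Take x = 0, y = 0, z = -4, w = -8. Substituting into each constraint:
  (1) 0 + 3(0) + 3(-4) + 8 = -4 ✓
  (2) -8 < -7 ✓
  (3) 0 = 4 × 0, remainder 0 ✓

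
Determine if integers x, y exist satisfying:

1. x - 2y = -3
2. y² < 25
Yes

Take x = 1, y = 2. Substituting into each constraint:
  (1) 1 - 2(2) = -3 ✓
  (2) y² = (2)² = 4, and 4 < 25 ✓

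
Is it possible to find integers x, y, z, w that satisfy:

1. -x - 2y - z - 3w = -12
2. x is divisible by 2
Yes

Take x = 0, y = 6, z = 0, w = 0. Substituting into each constraint:
  (1) 0 - 2(6) + 0 - 3(0) = -12 ✓
  (2) 0 = 2 × 0, remainder 0 ✓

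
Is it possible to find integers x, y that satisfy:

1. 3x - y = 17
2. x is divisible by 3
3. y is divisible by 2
Yes

Take x = 9, y = 10. Substituting into each constraint:
  (1) 3(9) + (-10) = 17 ✓
  (2) 9 = 3 × 3, remainder 0 ✓
  (3) 10 = 2 × 5, remainder 0 ✓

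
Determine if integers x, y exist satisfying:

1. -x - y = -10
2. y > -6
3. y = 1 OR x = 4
Yes

Take x = 9, y = 1. Substituting into each constraint:
  (1) (-9) + (-1) = -10 ✓
  (2) 1 > -6 ✓
  (3) y = 1, target 1 ✓ (first branch holds)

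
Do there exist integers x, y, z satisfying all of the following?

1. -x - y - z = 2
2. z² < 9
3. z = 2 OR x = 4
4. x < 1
Yes

Take x = 0, y = -4, z = 2. Substituting into each constraint:
  (1) 0 + 4 + (-2) = 2 ✓
  (2) z² = (2)² = 4, and 4 < 9 ✓
  (3) z = 2, target 2 ✓ (first branch holds)
  (4) 0 < 1 ✓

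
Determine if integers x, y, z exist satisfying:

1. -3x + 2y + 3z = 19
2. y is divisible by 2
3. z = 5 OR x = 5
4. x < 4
Yes

Take x = 0, y = 2, z = 5. Substituting into each constraint:
  (1) -3(0) + 2(2) + 3(5) = 19 ✓
  (2) 2 = 2 × 1, remainder 0 ✓
  (3) z = 5, target 5 ✓ (first branch holds)
  (4) 0 < 4 ✓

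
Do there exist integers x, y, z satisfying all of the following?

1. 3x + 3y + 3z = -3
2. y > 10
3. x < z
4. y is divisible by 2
Yes

Take x = -7, y = 12, z = -6. Substituting into each constraint:
  (1) 3(-7) + 3(12) + 3(-6) = -3 ✓
  (2) 12 > 10 ✓
  (3) -7 < -6 ✓
  (4) 12 = 2 × 6, remainder 0 ✓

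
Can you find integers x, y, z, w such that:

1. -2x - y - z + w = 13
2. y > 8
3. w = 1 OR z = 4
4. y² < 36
No

A contradictory subset is {y > 8, y² < 36}. No integer assignment can satisfy these jointly:

  - y > 8: bounds one variable relative to a constant
  - y² < 36: restricts y to |y| ≤ 5

Direct contradiction: the bounds on y require y ≥ 9 and y ≤ 5 simultaneously, which is empty.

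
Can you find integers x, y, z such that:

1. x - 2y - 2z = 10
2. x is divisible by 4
Yes

Take x = 0, y = 0, z = -5. Substituting into each constraint:
  (1) 0 - 2(0) - 2(-5) = 10 ✓
  (2) 0 = 4 × 0, remainder 0 ✓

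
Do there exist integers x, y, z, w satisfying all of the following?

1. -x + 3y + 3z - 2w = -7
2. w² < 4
Yes

Take x = 1, y = 0, z = -2, w = 0. Substituting into each constraint:
  (1) (-1) + 3(0) + 3(-2) - 2(0) = -7 ✓
  (2) w² = (0)² = 0, and 0 < 4 ✓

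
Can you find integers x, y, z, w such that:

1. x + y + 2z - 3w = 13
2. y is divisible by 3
Yes

Take x = 0, y = 0, z = 2, w = -3. Substituting into each constraint:
  (1) 0 + 0 + 2(2) - 3(-3) = 13 ✓
  (2) 0 = 3 × 0, remainder 0 ✓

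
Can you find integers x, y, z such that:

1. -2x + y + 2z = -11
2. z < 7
Yes

Take x = 6, y = 1, z = 0. Substituting into each constraint:
  (1) -2(6) + 1 + 2(0) = -11 ✓
  (2) 0 < 7 ✓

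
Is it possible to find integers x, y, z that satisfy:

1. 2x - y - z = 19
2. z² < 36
Yes

Take x = 10, y = 1, z = 0. Substituting into each constraint:
  (1) 2(10) + (-1) + 0 = 19 ✓
  (2) z² = (0)² = 0, and 0 < 36 ✓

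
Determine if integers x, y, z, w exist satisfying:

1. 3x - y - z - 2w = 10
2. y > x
Yes

Take x = -1, y = 0, z = -13, w = 0. Substituting into each constraint:
  (1) 3(-1) + 0 + 13 - 2(0) = 10 ✓
  (2) 0 > -1 ✓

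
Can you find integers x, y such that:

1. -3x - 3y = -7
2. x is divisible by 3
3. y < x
No

Even the single constraint (-3x - 3y = -7) is infeasible over the integers.

  - -3x - 3y = -7: every term on the left is divisible by 3, so the LHS ≡ 0 (mod 3), but the RHS -7 is not — no integer solution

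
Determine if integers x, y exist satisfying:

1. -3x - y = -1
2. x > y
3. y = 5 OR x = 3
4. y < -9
No

A contradictory subset is {-3x - y = -1, y = 5 OR x = 3, y < -9}. No integer assignment can satisfy these jointly:

  - -3x - y = -1: is a linear equation tying the variables together
  - y = 5 OR x = 3: forces a choice: either y = 5 or x = 3
  - y < -9: bounds one variable relative to a constant

Split on the disjunction (y = 5 OR x = 3):
  • If y = 5: this contradicts the bound y ≤ -10.
  • If x = 3: the equation forces y = -8, which contradicts the bound y ≤ -10.
Both branches are infeasible, so the system has no integer solution.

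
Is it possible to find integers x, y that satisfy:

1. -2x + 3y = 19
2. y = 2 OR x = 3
No

The full constraint system is jointly infeasible over the integers. Each constraint and what it forces:

  - -2x + 3y = 19: is a linear equation tying the variables together
  - y = 2 OR x = 3: forces a choice: either y = 2 or x = 3

Split on the disjunction (y = 2 OR x = 3):
  • If y = 2: with y = 2, every remaining term of the linear equation is divisible by 2, so the left side is ≡ 0 (mod 2); but the right side 13 ≡ 1 (mod 2). No integers can satisfy it.
  • If x = 3: with x = 3, every remaining term of the linear equation is divisible by 3, so the left side is ≡ 0 (mod 3); but the right side 25 ≡ 1 (mod 3). No integers can satisfy it.
Both branches are infeasible, so the system has no integer solution.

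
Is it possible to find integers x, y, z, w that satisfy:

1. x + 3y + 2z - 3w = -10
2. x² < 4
Yes

Take x = 0, y = 0, z = -5, w = 0. Substituting into each constraint:
  (1) 0 + 3(0) + 2(-5) - 3(0) = -10 ✓
  (2) x² = (0)² = 0, and 0 < 4 ✓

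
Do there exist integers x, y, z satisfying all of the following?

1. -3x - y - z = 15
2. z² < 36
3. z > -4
Yes

Take x = -5, y = 0, z = 0. Substituting into each constraint:
  (1) -3(-5) + 0 + 0 = 15 ✓
  (2) z² = (0)² = 0, and 0 < 36 ✓
  (3) 0 > -4 ✓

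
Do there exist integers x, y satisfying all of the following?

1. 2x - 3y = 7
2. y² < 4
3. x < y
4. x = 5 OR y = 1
No

A contradictory subset is {2x - 3y = 7, x < y, x = 5 OR y = 1}. No integer assignment can satisfy these jointly:

  - 2x - 3y = 7: is a linear equation tying the variables together
  - x < y: bounds one variable relative to another variable
  - x = 5 OR y = 1: forces a choice: either x = 5 or y = 1

Split on the disjunction (x = 5 OR y = 1):
  • If x = 5: the equation forces y = 1, giving (x, y) = (5, 1), which violates y > x.
  • If y = 1: the equation forces x = 5, giving (y, x) = (1, 5), which violates y > x.
Both branches are infeasible, so the system has no integer solution.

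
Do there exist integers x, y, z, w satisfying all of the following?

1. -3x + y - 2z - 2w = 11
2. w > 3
Yes

Take x = 0, y = 19, z = 0, w = 4. Substituting into each constraint:
  (1) -3(0) + 19 - 2(0) - 2(4) = 11 ✓
  (2) 4 > 3 ✓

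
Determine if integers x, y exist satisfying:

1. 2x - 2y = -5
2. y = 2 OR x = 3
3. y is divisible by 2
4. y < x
No

Even the single constraint (2x - 2y = -5) is infeasible over the integers.

  - 2x - 2y = -5: every term on the left is divisible by 2, so the LHS ≡ 0 (mod 2), but the RHS -5 is not — no integer solution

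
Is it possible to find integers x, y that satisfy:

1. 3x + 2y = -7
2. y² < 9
Yes

Take x = -3, y = 1. Substituting into each constraint:
  (1) 3(-3) + 2(1) = -7 ✓
  (2) y² = (1)² = 1, and 1 < 9 ✓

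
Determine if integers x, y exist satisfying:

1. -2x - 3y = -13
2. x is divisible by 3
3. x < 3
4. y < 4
No

The full constraint system is jointly infeasible over the integers. Each constraint and what it forces:

  - -2x - 3y = -13: is a linear equation tying the variables together
  - x is divisible by 3: restricts x to multiples of 3
  - x < 3: bounds one variable relative to a constant
  - y < 4: bounds one variable relative to a constant

Modular obstruction: writing x = 3x', every remaining term of the linear equation is divisible by 3, so the left side is ≡ 0 (mod 3); but the right side -13 ≡ 2 (mod 3). No integers can satisfy it.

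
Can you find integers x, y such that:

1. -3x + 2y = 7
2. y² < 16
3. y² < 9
Yes

Take x = -3, y = -1. Substituting into each constraint:
  (1) -3(-3) + 2(-1) = 7 ✓
  (2) y² = (-1)² = 1, and 1 < 16 ✓
  (3) y² = (-1)² = 1, and 1 < 9 ✓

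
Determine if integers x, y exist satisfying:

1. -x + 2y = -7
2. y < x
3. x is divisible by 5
Yes

Take x = 5, y = -1. Substituting into each constraint:
  (1) (-5) + 2(-1) = -7 ✓
  (2) -1 < 5 ✓
  (3) 5 = 5 × 1, remainder 0 ✓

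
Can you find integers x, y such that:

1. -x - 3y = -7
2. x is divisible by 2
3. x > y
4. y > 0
Yes

Take x = 4, y = 1. Substituting into each constraint:
  (1) (-4) - 3(1) = -7 ✓
  (2) 4 = 2 × 2, remainder 0 ✓
  (3) 4 > 1 ✓
  (4) 1 > 0 ✓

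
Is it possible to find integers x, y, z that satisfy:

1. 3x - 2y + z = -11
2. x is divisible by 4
Yes

Take x = 0, y = 0, z = -11. Substituting into each constraint:
  (1) 3(0) - 2(0) + (-11) = -11 ✓
  (2) 0 = 4 × 0, remainder 0 ✓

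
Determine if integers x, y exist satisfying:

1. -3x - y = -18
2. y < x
Yes

Take x = 6, y = 0. Substituting into each constraint:
  (1) -3(6) + 0 = -18 ✓
  (2) 0 < 6 ✓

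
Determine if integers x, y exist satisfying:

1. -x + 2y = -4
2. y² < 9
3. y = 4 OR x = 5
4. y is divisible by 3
No

A contradictory subset is {-x + 2y = -4, y² < 9, y = 4 OR x = 5}. No integer assignment can satisfy these jointly:

  - -x + 2y = -4: is a linear equation tying the variables together
  - y² < 9: restricts y to |y| ≤ 2
  - y = 4 OR x = 5: forces a choice: either y = 4 or x = 5

Split on the disjunction (y = 4 OR x = 5):
  • If y = 4: this contradicts y² < 9, which requires |y| ≤ 2.
  • If x = 5: with x = 5, every remaining term of the linear equation is divisible by 2, so the left side is ≡ 0 (mod 2); but the right side 1 ≡ 1 (mod 2). No integers can satisfy it.
Both branches are infeasible, so the system has no integer solution.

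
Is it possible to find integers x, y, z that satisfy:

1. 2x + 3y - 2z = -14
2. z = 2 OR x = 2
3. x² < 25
Yes

Take x = -2, y = -2, z = 2. Substituting into each constraint:
  (1) 2(-2) + 3(-2) - 2(2) = -14 ✓
  (2) z = 2, target 2 ✓ (first branch holds)
  (3) x² = (-2)² = 4, and 4 < 25 ✓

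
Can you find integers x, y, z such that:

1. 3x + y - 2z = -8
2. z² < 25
Yes

Take x = -2, y = 0, z = 1. Substituting into each constraint:
  (1) 3(-2) + 0 - 2(1) = -8 ✓
  (2) z² = (1)² = 1, and 1 < 25 ✓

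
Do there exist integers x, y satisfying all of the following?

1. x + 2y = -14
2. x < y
Yes

Take x = -14, y = 0. Substituting into each constraint:
  (1) (-14) + 2(0) = -14 ✓
  (2) -14 < 0 ✓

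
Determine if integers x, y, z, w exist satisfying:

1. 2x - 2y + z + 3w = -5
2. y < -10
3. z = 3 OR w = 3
Yes

Take x = -21, y = -11, z = 3, w = 4. Substituting into each constraint:
  (1) 2(-21) - 2(-11) + 3 + 3(4) = -5 ✓
  (2) -11 < -10 ✓
  (3) z = 3, target 3 ✓ (first branch holds)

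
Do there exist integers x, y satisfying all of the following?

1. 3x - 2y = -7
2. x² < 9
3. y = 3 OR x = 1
Yes

Take x = 1, y = 5. Substituting into each constraint:
  (1) 3(1) - 2(5) = -7 ✓
  (2) x² = (1)² = 1, and 1 < 9 ✓
  (3) x = 1, target 1 ✓ (second branch holds)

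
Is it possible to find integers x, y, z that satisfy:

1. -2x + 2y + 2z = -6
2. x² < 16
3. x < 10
Yes

Take x = 0, y = 0, z = -3. Substituting into each constraint:
  (1) -2(0) + 2(0) + 2(-3) = -6 ✓
  (2) x² = (0)² = 0, and 0 < 16 ✓
  (3) 0 < 10 ✓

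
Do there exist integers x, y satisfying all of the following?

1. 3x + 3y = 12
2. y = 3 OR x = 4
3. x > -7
Yes

Take x = 4, y = 0. Substituting into each constraint:
  (1) 3(4) + 3(0) = 12 ✓
  (2) x = 4, target 4 ✓ (second branch holds)
  (3) 4 > -7 ✓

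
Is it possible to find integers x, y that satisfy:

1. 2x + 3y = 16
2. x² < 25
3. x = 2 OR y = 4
Yes

Take x = 2, y = 4. Substituting into each constraint:
  (1) 2(2) + 3(4) = 16 ✓
  (2) x² = (2)² = 4, and 4 < 25 ✓
  (3) x = 2, target 2 ✓ (first branch holds)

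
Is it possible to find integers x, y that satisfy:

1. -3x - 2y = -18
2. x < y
Yes

Take x = 2, y = 6. Substituting into each constraint:
  (1) -3(2) - 2(6) = -18 ✓
  (2) 2 < 6 ✓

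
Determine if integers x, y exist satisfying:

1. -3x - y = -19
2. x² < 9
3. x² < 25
Yes

Take x = 0, y = 19. Substituting into each constraint:
  (1) -3(0) + (-19) = -19 ✓
  (2) x² = (0)² = 0, and 0 < 9 ✓
  (3) x² = (0)² = 0, and 0 < 25 ✓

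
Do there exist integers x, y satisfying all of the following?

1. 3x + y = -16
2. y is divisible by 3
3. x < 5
No

A contradictory subset is {3x + y = -16, y is divisible by 3}. No integer assignment can satisfy these jointly:

  - 3x + y = -16: is a linear equation tying the variables together
  - y is divisible by 3: restricts y to multiples of 3

Modular obstruction: writing y = 3y', every remaining term of the linear equation is divisible by 3, so the left side is ≡ 0 (mod 3); but the right side -16 ≡ 2 (mod 3). No integers can satisfy it.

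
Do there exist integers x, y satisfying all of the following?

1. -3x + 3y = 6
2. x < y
Yes

Take x = -2, y = 0. Substituting into each constraint:
  (1) -3(-2) + 3(0) = 6 ✓
  (2) -2 < 0 ✓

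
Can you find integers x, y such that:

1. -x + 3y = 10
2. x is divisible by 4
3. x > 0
Yes

Take x = 8, y = 6. Substituting into each constraint:
  (1) (-8) + 3(6) = 10 ✓
  (2) 8 = 4 × 2, remainder 0 ✓
  (3) 8 > 0 ✓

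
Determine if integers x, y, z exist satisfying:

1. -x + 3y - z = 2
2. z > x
Yes

Take x = 0, y = 1, z = 1. Substituting into each constraint:
  (1) 0 + 3(1) + (-1) = 2 ✓
  (2) 1 > 0 ✓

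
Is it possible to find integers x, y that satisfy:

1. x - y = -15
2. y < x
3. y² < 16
No

A contradictory subset is {x - y = -15, y < x}. No integer assignment can satisfy these jointly:

  - x - y = -15: is a linear equation tying the variables together
  - y < x: bounds one variable relative to another variable

From the equation, x − y = -15, i.e. x − y = -15; but x > y requires x − y ≥ 1. Contradiction.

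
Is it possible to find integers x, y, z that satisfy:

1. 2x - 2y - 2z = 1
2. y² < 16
No

Even the single constraint (2x - 2y - 2z = 1) is infeasible over the integers.

  - 2x - 2y - 2z = 1: every term on the left is divisible by 2, so the LHS ≡ 0 (mod 2), but the RHS 1 is not — no integer solution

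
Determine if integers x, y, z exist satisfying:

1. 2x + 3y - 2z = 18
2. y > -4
Yes

Take x = 0, y = 6, z = 0. Substituting into each constraint:
  (1) 2(0) + 3(6) - 2(0) = 18 ✓
  (2) 6 > -4 ✓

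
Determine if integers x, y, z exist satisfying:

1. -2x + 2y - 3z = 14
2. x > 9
Yes

Take x = 10, y = 17, z = 0. Substituting into each constraint:
  (1) -2(10) + 2(17) - 3(0) = 14 ✓
  (2) 10 > 9 ✓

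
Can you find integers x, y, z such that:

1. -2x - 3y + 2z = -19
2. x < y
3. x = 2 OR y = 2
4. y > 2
Yes

Take x = 2, y = 3, z = -3. Substituting into each constraint:
  (1) -2(2) - 3(3) + 2(-3) = -19 ✓
  (2) 2 < 3 ✓
  (3) x = 2, target 2 ✓ (first branch holds)
  (4) 3 > 2 ✓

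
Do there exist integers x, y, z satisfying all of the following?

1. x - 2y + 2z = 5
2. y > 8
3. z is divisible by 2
Yes

Take x = 23, y = 9, z = 0. Substituting into each constraint:
  (1) 23 - 2(9) + 2(0) = 5 ✓
  (2) 9 > 8 ✓
  (3) 0 = 2 × 0, remainder 0 ✓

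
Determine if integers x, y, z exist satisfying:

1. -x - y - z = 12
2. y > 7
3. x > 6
Yes

Take x = 7, y = 8, z = -27. Substituting into each constraint:
  (1) (-7) + (-8) + 27 = 12 ✓
  (2) 8 > 7 ✓
  (3) 7 > 6 ✓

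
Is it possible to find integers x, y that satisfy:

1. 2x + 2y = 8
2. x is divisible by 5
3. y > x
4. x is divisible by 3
Yes

Take x = 0, y = 4. Substituting into each constraint:
  (1) 2(0) + 2(4) = 8 ✓
  (2) 0 = 5 × 0, remainder 0 ✓
  (3) 4 > 0 ✓
  (4) 0 = 3 × 0, remainder 0 ✓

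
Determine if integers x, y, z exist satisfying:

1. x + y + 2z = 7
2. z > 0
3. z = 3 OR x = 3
Yes

Take x = 0, y = 1, z = 3. Substituting into each constraint:
  (1) 0 + 1 + 2(3) = 7 ✓
  (2) 3 > 0 ✓
  (3) z = 3, target 3 ✓ (first branch holds)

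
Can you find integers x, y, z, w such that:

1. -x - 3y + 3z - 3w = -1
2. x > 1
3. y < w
Yes

Take x = 4, y = 0, z = 2, w = 1. Substituting into each constraint:
  (1) (-4) - 3(0) + 3(2) - 3(1) = -1 ✓
  (2) 4 > 1 ✓
  (3) 0 < 1 ✓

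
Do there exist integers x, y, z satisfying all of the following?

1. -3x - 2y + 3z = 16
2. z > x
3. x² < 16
Yes

Take x = -2, y = -5, z = 0. Substituting into each constraint:
  (1) -3(-2) - 2(-5) + 3(0) = 16 ✓
  (2) 0 > -2 ✓
  (3) x² = (-2)² = 4, and 4 < 16 ✓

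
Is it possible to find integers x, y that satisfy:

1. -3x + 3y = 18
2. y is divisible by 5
Yes

Take x = -6, y = 0. Substituting into each constraint:
  (1) -3(-6) + 3(0) = 18 ✓
  (2) 0 = 5 × 0, remainder 0 ✓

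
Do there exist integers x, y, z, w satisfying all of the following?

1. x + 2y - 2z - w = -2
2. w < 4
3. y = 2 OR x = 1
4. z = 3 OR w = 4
Yes

Take x = 1, y = 3, z = 3, w = 3. Substituting into each constraint:
  (1) 1 + 2(3) - 2(3) + (-3) = -2 ✓
  (2) 3 < 4 ✓
  (3) x = 1, target 1 ✓ (second branch holds)
  (4) z = 3, target 3 ✓ (first branch holds)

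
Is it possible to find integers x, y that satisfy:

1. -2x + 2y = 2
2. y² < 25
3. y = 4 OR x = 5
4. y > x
Yes

Take x = 3, y = 4. Substituting into each constraint:
  (1) -2(3) + 2(4) = 2 ✓
  (2) y² = (4)² = 16, and 16 < 25 ✓
  (3) y = 4, target 4 ✓ (first branch holds)
  (4) 4 > 3 ✓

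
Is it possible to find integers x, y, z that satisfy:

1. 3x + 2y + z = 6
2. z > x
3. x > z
No

A contradictory subset is {z > x, x > z}. No integer assignment can satisfy these jointly:

  - z > x: bounds one variable relative to another variable
  - x > z: bounds one variable relative to another variable

Direct contradiction: z > x and x > z cannot both hold.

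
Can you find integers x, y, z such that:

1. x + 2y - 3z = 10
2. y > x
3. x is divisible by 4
Yes

Take x = 0, y = 2, z = -2. Substituting into each constraint:
  (1) 0 + 2(2) - 3(-2) = 10 ✓
  (2) 2 > 0 ✓
  (3) 0 = 4 × 0, remainder 0 ✓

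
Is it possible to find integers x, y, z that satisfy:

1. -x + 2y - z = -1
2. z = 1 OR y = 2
Yes

Take x = 5, y = 2, z = 0. Substituting into each constraint:
  (1) (-5) + 2(2) + 0 = -1 ✓
  (2) y = 2, target 2 ✓ (second branch holds)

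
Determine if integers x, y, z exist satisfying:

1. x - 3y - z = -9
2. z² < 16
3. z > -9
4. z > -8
Yes

Take x = -9, y = 0, z = 0. Substituting into each constraint:
  (1) (-9) - 3(0) + 0 = -9 ✓
  (2) z² = (0)² = 0, and 0 < 16 ✓
  (3) 0 > -9 ✓
  (4) 0 > -8 ✓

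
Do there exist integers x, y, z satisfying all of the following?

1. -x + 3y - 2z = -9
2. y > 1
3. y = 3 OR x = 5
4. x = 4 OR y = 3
Yes

Take x = 18, y = 3, z = 0. Substituting into each constraint:
  (1) (-18) + 3(3) - 2(0) = -9 ✓
  (2) 3 > 1 ✓
  (3) y = 3, target 3 ✓ (first branch holds)
  (4) y = 3, target 3 ✓ (second branch holds)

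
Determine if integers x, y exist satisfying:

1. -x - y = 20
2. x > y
Yes

Take x = -9, y = -11. Substituting into each constraint:
  (1) 9 + 11 = 20 ✓
  (2) -9 > -11 ✓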